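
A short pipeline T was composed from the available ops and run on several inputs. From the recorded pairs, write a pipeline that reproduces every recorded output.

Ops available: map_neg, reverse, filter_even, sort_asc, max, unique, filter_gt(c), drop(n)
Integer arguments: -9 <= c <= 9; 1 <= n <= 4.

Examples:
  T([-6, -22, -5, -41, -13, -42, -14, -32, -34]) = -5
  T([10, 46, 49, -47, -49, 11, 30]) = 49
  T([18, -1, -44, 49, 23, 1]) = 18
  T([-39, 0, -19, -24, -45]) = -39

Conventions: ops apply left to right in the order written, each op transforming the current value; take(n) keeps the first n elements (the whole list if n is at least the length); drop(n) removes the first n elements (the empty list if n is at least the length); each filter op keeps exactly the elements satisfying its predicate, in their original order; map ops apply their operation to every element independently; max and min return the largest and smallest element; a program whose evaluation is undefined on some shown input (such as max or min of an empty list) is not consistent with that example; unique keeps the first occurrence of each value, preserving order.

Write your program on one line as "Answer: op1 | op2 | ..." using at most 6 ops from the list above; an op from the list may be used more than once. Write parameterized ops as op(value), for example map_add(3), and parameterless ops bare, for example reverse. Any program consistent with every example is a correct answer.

reverse | drop(2) | drop(2) | sort_asc | max

Check, running the answer program on each example:
  [-6, -22, -5, -41, -13, -42, -14, -32, -34] -> [-34, -32, -14, -42, -13, -41, -5, -22, -6] -> [-14, -42, -13, -41, -5, -22, -6] -> [-13, -41, -5, -22, -6] -> [-41, -22, -13, -6, -5] -> -5
  [10, 46, 49, -47, -49, 11, 30] -> [30, 11, -49, -47, 49, 46, 10] -> [-49, -47, 49, 46, 10] -> [49, 46, 10] -> [10, 46, 49] -> 49
  [18, -1, -44, 49, 23, 1] -> [1, 23, 49, -44, -1, 18] -> [49, -44, -1, 18] -> [-1, 18] -> [-1, 18] -> 18
  [-39, 0, -19, -24, -45] -> [-45, -24, -19, 0, -39] -> [-19, 0, -39] -> [-39] -> [-39] -> -39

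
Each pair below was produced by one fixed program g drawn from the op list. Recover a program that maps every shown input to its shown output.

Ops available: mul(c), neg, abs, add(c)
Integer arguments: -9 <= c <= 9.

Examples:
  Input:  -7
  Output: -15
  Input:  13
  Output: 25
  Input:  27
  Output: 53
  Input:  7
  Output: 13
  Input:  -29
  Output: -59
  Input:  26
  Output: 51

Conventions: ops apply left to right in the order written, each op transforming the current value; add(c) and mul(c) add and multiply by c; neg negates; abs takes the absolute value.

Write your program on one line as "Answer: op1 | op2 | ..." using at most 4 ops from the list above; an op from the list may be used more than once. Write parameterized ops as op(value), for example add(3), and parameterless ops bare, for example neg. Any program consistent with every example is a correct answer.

mul(2) | add(-3) | add(2)

Check, running the answer program on each example:
  -7 -> -14 -> -17 -> -15
  13 -> 26 -> 23 -> 25
  27 -> 54 -> 51 -> 53
  7 -> 14 -> 11 -> 13
  -29 -> -58 -> -61 -> -59
  26 -> 52 -> 49 -> 51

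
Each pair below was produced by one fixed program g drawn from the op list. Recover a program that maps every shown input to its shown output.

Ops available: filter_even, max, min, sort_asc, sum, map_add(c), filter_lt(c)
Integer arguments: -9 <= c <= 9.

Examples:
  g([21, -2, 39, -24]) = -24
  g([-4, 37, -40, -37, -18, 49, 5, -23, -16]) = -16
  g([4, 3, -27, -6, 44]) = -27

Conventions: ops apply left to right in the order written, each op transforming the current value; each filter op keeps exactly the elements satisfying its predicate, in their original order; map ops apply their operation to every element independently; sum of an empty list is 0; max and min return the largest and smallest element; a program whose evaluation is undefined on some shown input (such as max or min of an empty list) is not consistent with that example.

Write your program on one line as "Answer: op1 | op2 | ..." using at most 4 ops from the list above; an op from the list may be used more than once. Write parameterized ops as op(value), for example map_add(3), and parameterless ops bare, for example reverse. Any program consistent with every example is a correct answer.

filter_lt(-9) | sort_asc | max

Check, running the answer program on each example:
  [21, -2, 39, -24] -> [-24] -> [-24] -> -24
  [-4, 37, -40, -37, -18, 49, 5, -23, -16] -> [-40, -37, -18, -23, -16] -> [-40, -37, -23, -18, -16] -> -16
  [4, 3, -27, -6, 44] -> [-27] -> [-27] -> -27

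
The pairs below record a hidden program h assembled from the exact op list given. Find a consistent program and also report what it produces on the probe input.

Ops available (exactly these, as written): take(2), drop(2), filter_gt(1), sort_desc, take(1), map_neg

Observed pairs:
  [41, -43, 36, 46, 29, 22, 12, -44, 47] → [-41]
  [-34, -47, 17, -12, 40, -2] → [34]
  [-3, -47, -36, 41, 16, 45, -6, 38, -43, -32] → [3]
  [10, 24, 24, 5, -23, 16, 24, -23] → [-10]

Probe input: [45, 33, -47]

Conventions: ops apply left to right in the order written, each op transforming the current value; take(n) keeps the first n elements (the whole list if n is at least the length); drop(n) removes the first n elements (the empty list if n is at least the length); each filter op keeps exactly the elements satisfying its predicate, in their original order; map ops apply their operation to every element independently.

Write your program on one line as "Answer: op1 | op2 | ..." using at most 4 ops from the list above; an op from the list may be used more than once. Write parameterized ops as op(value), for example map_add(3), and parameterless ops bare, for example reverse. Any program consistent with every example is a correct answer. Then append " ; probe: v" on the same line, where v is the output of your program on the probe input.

take(2) | map_neg | take(1) ; probe: [-45]

Check, running the answer program on each example:
  [41, -43, 36, 46, 29, 22, 12, -44, 47] -> [41, -43] -> [-41, 43] -> [-41]
  [-34, -47, 17, -12, 40, -2] -> [-34, -47] -> [34, 47] -> [34]
  [-3, -47, -36, 41, 16, 45, -6, 38, -43, -32] -> [-3, -47] -> [3, 47] -> [3]
  [10, 24, 24, 5, -23, 16, 24, -23] -> [10, 24] -> [-10, -24] -> [-10]
  probe: [45, 33, -47] -> [45, 33] -> [-45, -33] -> [-45]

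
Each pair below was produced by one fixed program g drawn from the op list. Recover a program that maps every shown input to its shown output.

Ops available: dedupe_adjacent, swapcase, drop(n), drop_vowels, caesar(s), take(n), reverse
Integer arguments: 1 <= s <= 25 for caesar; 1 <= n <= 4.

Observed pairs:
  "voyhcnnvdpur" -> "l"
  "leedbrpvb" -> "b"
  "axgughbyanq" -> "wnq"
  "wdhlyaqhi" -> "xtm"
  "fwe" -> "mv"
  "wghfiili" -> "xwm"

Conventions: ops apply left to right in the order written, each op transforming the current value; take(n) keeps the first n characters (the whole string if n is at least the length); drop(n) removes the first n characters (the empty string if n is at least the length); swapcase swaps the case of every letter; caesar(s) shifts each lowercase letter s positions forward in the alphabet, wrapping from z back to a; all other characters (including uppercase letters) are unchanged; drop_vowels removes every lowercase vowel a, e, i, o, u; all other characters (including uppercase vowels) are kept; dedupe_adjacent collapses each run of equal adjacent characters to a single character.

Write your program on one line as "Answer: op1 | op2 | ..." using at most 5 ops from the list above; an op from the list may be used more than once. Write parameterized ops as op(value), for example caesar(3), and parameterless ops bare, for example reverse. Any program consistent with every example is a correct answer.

take(3) | caesar(8) | reverse | caesar(8) | drop_vowels

Check, running the answer program on each example:
  "voyhcnnvdpur" -> "voy" -> "dwg" -> "gwd" -> "oel" -> "l"
  "leedbrpvb" -> "lee" -> "tmm" -> "mmt" -> "uub" -> "b"
  "axgughbyanq" -> "axg" -> "ifo" -> "ofi" -> "wnq" -> "wnq"
  "wdhlyaqhi" -> "wdh" -> "elp" -> "ple" -> "xtm" -> "xtm"
  "fwe" -> "fwe" -> "nem" -> "men" -> "umv" -> "mv"
  "wghfiili" -> "wgh" -> "eop" -> "poe" -> "xwm" -> "xwm"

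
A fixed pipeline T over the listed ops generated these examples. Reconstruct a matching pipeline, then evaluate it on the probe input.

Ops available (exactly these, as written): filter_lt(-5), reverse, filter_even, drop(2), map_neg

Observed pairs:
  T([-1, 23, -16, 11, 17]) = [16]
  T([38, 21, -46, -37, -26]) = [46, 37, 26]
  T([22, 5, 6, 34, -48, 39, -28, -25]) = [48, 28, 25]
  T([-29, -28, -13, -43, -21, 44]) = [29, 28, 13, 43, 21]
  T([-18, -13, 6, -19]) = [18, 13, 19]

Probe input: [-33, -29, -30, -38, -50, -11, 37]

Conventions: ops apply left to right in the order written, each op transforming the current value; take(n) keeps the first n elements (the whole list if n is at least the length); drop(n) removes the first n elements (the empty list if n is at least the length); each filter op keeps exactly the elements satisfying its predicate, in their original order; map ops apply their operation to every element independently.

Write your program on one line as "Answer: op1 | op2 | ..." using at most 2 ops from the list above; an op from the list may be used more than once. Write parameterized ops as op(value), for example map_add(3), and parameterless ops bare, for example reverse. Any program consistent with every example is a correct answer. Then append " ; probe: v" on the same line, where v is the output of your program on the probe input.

filter_lt(-5) | map_neg ; probe: [33, 29, 30, 38, 50, 11]

Check, running the answer program on each example:
  [-1, 23, -16, 11, 17] -> [-16] -> [16]
  [38, 21, -46, -37, -26] -> [-46, -37, -26] -> [46, 37, 26]
  [22, 5, 6, 34, -48, 39, -28, -25] -> [-48, -28, -25] -> [48, 28, 25]
  [-29, -28, -13, -43, -21, 44] -> [-29, -28, -13, -43, -21] -> [29, 28, 13, 43, 21]
  [-18, -13, 6, -19] -> [-18, -13, -19] -> [18, 13, 19]
  probe: [-33, -29, -30, -38, -50, -11, 37] -> [-33, -29, -30, -38, -50, -11] -> [33, 29, 30, 38, 50, 11]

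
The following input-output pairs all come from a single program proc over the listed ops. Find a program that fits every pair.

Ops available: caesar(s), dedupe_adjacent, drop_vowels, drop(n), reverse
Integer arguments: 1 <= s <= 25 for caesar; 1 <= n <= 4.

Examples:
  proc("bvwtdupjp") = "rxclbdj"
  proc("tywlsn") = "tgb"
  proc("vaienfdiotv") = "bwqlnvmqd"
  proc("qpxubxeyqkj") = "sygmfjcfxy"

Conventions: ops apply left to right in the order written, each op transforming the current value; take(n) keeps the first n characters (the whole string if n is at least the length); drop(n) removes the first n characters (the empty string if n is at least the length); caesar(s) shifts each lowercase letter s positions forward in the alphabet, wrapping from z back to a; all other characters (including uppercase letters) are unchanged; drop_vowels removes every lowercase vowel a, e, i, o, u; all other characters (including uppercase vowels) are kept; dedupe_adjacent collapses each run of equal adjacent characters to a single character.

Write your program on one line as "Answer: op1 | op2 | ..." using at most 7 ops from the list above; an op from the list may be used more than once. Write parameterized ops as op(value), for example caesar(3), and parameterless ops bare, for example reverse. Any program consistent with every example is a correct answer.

reverse | drop(1) | reverse | caesar(8) | drop_vowels | reverse

Check, running the answer program on each example:
  "bvwtdupjp" -> "pjpudtwvb" -> "jpudtwvb" -> "bvwtdupj" -> "jdeblcxr" -> "jdblcxr" -> "rxclbdj"
  "tywlsn" -> "nslwyt" -> "slwyt" -> "tywls" -> "bgeta" -> "bgt" -> "tgb"
  "vaienfdiotv" -> "vtoidfneiav" -> "toidfneiav" -> "vaienfdiot" -> "diqmvnlqwb" -> "dqmvnlqwb" -> "bwqlnvmqd"
  "qpxubxeyqkj" -> "jkqyexbuxpq" -> "kqyexbuxpq" -> "qpxubxeyqk" -> "yxfcjfmgys" -> "yxfcjfmgys" -> "sygmfjcfxy"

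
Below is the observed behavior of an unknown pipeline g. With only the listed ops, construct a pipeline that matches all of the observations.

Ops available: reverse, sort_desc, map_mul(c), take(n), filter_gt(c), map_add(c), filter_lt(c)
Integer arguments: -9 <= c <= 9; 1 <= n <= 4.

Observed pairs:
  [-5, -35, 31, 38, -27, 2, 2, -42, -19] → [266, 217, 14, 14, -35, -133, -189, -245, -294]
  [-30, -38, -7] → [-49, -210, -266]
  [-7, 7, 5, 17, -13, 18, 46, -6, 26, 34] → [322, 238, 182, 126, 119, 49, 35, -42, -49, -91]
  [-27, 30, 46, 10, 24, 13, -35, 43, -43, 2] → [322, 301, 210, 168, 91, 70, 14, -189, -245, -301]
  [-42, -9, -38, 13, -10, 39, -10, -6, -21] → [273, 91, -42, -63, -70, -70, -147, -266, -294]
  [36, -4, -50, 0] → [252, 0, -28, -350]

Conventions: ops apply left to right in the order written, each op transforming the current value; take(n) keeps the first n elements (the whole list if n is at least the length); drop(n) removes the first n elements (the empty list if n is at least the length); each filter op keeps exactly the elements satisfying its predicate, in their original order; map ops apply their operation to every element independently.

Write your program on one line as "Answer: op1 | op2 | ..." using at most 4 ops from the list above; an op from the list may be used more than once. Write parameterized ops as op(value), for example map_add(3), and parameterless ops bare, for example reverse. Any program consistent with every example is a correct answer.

sort_desc | reverse | map_mul(7) | sort_desc

Check, running the answer program on each example:
  [-5, -35, 31, 38, -27, 2, 2, -42, -19] -> [38, 31, 2, 2, -5, -19, -27, -35, -42] -> [-42, -35, -27, -19, -5, 2, 2, 31, 38] -> [-294, -245, -189, -133, -35, 14, 14, 217, 266] -> [266, 217, 14, 14, -35, -133, -189, -245, -294]
  [-30, -38, -7] -> [-7, -30, -38] -> [-38, -30, -7] -> [-266, -210, -49] -> [-49, -210, -266]
  [-7, 7, 5, 17, -13, 18, 46, -6, 26, 34] -> [46, 34, 26, 18, 17, 7, 5, -6, -7, -13] -> [-13, -7, -6, 5, 7, 17, 18, 26, 34, 46] -> [-91, -49, -42, 35, 49, 119, 126, 182, 238, 322] -> [322, 238, 182, 126, 119, 49, 35, -42, -49, -91]
  [-27, 30, 46, 10, 24, 13, -35, 43, -43, 2] -> [46, 43, 30, 24, 13, 10, 2, -27, -35, -43] -> [-43, -35, -27, 2, 10, 13, 24, 30, 43, 46] -> [-301, -245, -189, 14, 70, 91, 168, 210, 301, 322] -> [322, 301, 210, 168, 91, 70, 14, -189, -245, -301]
  [-42, -9, -38, 13, -10, 39, -10, -6, -21] -> [39, 13, -6, -9, -10, -10, -21, -38, -42] -> [-42, -38, -21, -10, -10, -9, -6, 13, 39] -> [-294, -266, -147, -70, -70, -63, -42, 91, 273] -> [273, 91, -42, -63, -70, -70, -147, -266, -294]
  [36, -4, -50, 0] -> [36, 0, -4, -50] -> [-50, -4, 0, 36] -> [-350, -28, 0, 252] -> [252, 0, -28, -350]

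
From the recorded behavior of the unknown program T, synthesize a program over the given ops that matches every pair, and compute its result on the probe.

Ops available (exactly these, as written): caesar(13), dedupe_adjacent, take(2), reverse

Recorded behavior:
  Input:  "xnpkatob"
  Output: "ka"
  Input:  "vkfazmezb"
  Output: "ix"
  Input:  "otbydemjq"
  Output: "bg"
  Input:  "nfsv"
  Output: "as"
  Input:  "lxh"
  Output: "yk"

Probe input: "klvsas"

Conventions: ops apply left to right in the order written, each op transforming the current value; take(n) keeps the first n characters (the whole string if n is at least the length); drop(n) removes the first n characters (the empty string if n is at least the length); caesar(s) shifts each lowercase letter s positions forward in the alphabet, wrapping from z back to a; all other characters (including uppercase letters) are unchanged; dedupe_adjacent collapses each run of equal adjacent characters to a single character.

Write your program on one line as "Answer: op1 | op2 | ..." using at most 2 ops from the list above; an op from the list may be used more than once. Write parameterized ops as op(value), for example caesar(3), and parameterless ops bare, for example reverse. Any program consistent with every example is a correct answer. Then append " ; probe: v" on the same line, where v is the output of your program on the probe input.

caesar(13) | take(2) ; probe: "xy"

Check, running the answer program on each example:
  "xnpkatob" -> "kacxngbo" -> "ka"
  "vkfazmezb" -> "ixsnmzrmo" -> "ix"
  "otbydemjq" -> "bgolqrzwd" -> "bg"
  "nfsv" -> "asfi" -> "as"
  "lxh" -> "yku" -> "yk"
  probe: "klvsas" -> "xyifnf" -> "xy"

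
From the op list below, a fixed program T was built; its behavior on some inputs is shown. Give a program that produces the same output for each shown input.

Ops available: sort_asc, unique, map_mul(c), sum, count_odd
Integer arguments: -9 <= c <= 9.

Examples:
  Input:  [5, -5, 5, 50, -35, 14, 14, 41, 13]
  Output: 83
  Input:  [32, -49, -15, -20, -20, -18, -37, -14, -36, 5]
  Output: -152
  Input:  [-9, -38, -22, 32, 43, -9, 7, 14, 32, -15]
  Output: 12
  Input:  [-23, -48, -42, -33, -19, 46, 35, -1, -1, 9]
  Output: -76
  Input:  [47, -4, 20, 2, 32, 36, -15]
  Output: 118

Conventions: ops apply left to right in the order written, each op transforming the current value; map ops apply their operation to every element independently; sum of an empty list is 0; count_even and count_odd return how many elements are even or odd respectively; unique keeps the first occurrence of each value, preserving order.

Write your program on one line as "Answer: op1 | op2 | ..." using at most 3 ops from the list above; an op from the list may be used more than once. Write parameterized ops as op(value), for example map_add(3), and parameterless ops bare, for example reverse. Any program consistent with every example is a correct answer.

unique | sum

Check, running the answer program on each example:
  [5, -5, 5, 50, -35, 14, 14, 41, 13] -> [5, -5, 50, -35, 14, 41, 13] -> 83
  [32, -49, -15, -20, -20, -18, -37, -14, -36, 5] -> [32, -49, -15, -20, -18, -37, -14, -36, 5] -> -152
  [-9, -38, -22, 32, 43, -9, 7, 14, 32, -15] -> [-9, -38, -22, 32, 43, 7, 14, -15] -> 12
  [-23, -48, -42, -33, -19, 46, 35, -1, -1, 9] -> [-23, -48, -42, -33, -19, 46, 35, -1, 9] -> -76
  [47, -4, 20, 2, 32, 36, -15] -> [47, -4, 20, 2, 32, 36, -15] -> 118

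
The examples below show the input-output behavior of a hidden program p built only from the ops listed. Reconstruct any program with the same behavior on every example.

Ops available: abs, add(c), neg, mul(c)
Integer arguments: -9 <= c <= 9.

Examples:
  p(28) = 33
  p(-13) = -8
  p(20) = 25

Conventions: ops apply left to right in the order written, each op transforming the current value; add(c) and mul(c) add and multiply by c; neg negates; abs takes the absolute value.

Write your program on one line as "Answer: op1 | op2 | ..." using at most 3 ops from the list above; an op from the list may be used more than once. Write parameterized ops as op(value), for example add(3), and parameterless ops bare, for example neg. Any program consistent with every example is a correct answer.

add(9) | add(-4)

Check, running the answer program on each example:
  28 -> 37 -> 33
  -13 -> -4 -> -8
  20 -> 29 -> 25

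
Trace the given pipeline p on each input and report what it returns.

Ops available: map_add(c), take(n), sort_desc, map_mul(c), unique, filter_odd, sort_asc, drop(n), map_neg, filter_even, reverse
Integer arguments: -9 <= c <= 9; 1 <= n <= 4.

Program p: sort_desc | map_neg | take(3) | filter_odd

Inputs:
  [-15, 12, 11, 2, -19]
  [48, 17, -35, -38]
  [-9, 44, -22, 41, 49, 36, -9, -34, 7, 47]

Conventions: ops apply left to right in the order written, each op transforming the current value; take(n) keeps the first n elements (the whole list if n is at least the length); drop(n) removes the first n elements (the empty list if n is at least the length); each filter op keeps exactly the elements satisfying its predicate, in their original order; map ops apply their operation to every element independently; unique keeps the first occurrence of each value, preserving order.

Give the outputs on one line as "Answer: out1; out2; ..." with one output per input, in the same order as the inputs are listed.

[-11]; [-17, 35]; [-49, -47]

Execution, op by op:
  [-15, 12, 11, 2, -19] -> [12, 11, 2, -15, -19] -> [-12, -11, -2, 15, 19] -> [-12, -11, -2] -> [-11]
  [48, 17, -35, -38] -> [48, 17, -35, -38] -> [-48, -17, 35, 38] -> [-48, -17, 35] -> [-17, 35]
  [-9, 44, -22, 41, 49, 36, -9, -34, 7, 47] -> [49, 47, 44, 41, 36, 7, -9, -9, -22, -34] -> [-49, -47, -44, -41, -36, -7, 9, 9, 22, 34] -> [-49, -47, -44] -> [-49, -47]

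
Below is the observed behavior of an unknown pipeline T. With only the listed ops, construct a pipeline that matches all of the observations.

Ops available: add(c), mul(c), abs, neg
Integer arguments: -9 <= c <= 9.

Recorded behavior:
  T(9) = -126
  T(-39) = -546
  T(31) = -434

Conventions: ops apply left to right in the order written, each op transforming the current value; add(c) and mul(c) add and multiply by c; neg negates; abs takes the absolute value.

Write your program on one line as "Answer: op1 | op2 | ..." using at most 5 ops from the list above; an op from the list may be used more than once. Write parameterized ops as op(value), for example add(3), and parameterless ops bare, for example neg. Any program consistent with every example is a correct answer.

mul(-7) | mul(-2) | neg | abs | neg

Check, running the answer program on each example:
  9 -> -63 -> 126 -> -126 -> 126 -> -126
  -39 -> 273 -> -546 -> 546 -> 546 -> -546
  31 -> -217 -> 434 -> -434 -> 434 -> -434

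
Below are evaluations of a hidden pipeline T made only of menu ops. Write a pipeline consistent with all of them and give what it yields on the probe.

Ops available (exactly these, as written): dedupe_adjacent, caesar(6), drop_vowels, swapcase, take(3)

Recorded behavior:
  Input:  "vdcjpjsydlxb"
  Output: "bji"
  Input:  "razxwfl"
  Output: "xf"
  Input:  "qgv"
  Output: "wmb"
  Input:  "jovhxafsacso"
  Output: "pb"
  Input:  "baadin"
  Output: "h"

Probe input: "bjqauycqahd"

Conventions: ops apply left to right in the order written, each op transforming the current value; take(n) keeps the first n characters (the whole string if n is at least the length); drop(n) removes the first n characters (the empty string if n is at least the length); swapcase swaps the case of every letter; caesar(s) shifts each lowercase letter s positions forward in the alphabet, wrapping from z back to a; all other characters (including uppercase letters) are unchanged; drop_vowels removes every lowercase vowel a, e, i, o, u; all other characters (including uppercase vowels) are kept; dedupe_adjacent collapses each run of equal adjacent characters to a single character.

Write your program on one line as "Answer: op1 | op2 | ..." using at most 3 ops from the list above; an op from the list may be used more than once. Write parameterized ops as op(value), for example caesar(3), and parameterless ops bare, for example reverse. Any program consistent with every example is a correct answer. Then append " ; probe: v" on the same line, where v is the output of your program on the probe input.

take(3) | drop_vowels | caesar(6) ; probe: "hpw"

Check, running the answer program on each example:
  "vdcjpjsydlxb" -> "vdc" -> "vdc" -> "bji"
  "razxwfl" -> "raz" -> "rz" -> "xf"
  "qgv" -> "qgv" -> "qgv" -> "wmb"
  "jovhxafsacso" -> "jov" -> "jv" -> "pb"
  "baadin" -> "baa" -> "b" -> "h"
  probe: "bjqauycqahd" -> "bjq" -> "bjq" -> "hpw"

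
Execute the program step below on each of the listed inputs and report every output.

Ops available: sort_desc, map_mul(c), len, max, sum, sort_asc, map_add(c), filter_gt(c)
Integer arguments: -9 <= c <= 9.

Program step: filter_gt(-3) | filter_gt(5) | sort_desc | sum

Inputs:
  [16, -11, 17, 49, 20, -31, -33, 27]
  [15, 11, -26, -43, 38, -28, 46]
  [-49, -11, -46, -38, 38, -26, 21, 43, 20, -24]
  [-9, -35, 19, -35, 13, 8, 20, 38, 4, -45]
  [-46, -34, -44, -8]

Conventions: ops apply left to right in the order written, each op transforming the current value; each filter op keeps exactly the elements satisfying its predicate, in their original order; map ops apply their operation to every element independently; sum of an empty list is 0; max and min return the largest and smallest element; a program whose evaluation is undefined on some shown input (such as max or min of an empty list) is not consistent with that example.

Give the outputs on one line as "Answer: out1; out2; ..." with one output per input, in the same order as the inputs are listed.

Execution, op by op:
  [16, -11, 17, 49, 20, -31, -33, 27] -> [16, 17, 49, 20, 27] -> [16, 17, 49, 20, 27] -> [49, 27, 20, 17, 16] -> 129
  [15, 11, -26, -43, 38, -28, 46] -> [15, 11, 38, 46] -> [15, 11, 38, 46] -> [46, 38, 15, 11] -> 110
  [-49, -11, -46, -38, 38, -26, 21, 43, 20, -24] -> [38, 21, 43, 20] -> [38, 21, 43, 20] -> [43, 38, 21, 20] -> 122
  [-9, -35, 19, -35, 13, 8, 20, 38, 4, -45] -> [19, 13, 8, 20, 38, 4] -> [19, 13, 8, 20, 38] -> [38, 20, 19, 13, 8] -> 98
  [-46, -34, -44, -8] -> [] -> [] -> [] -> 0

129; 110; 122; 98; 0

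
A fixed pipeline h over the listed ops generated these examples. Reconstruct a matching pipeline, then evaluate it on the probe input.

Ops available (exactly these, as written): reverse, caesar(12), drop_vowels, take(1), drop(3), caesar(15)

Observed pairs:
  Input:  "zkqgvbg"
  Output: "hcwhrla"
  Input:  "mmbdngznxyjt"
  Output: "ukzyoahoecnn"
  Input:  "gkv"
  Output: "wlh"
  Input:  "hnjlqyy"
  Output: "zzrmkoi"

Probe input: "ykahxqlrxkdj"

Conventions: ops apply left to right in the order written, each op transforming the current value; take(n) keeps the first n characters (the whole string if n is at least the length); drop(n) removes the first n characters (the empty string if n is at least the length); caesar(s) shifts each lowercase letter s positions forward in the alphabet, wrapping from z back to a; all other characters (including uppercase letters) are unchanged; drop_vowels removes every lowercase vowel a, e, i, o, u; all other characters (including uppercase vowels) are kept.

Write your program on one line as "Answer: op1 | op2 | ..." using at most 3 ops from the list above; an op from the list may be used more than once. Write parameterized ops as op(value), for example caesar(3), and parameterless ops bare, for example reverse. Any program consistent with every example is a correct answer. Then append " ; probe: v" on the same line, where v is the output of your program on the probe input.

reverse | caesar(15) | caesar(12) ; probe: "kelysmryiblz"

Check, running the answer program on each example:
  "zkqgvbg" -> "gbvgqkz" -> "vqkvfzo" -> "hcwhrla"
  "mmbdngznxyjt" -> "tjyxnzgndbmm" -> "iynmcovcsqbb" -> "ukzyoahoecnn"
  "gkv" -> "vkg" -> "kzv" -> "wlh"
  "hnjlqyy" -> "yyqljnh" -> "nnfaycw" -> "zzrmkoi"
  probe: "ykahxqlrxkdj" -> "jdkxrlqxhaky" -> "yszmgafmwpzn" -> "kelysmryiblz"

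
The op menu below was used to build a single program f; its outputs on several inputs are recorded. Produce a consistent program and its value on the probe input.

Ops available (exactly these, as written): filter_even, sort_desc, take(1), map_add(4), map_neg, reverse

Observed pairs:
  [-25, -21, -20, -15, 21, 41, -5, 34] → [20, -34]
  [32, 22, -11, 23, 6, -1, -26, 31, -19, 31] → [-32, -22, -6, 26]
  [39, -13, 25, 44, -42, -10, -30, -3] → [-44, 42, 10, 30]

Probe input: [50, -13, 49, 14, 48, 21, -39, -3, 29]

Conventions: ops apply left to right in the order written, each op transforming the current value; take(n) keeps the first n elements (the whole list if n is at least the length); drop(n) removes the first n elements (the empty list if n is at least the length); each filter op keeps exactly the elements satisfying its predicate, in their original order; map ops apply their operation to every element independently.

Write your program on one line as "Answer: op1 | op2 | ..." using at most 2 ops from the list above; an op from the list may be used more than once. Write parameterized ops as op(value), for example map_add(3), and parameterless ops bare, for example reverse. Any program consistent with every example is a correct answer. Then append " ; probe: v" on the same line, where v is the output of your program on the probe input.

filter_even | map_neg ; probe: [-50, -14, -48]

Check, running the answer program on each example:
  [-25, -21, -20, -15, 21, 41, -5, 34] -> [-20, 34] -> [20, -34]
  [32, 22, -11, 23, 6, -1, -26, 31, -19, 31] -> [32, 22, 6, -26] -> [-32, -22, -6, 26]
  [39, -13, 25, 44, -42, -10, -30, -3] -> [44, -42, -10, -30] -> [-44, 42, 10, 30]
  probe: [50, -13, 49, 14, 48, 21, -39, -3, 29] -> [50, 14, 48] -> [-50, -14, -48]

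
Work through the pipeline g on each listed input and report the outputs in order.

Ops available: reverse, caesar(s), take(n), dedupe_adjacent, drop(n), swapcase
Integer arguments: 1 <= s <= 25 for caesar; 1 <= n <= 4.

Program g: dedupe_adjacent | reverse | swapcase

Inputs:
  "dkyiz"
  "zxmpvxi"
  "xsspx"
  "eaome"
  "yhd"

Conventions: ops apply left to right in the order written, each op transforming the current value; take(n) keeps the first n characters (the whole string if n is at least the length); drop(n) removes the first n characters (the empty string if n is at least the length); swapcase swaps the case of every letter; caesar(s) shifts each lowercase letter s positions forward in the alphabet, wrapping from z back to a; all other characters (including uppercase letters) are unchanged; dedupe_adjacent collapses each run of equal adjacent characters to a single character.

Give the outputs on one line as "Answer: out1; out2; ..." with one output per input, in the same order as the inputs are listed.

Execution, op by op:
  "dkyiz" -> "dkyiz" -> "ziykd" -> "ZIYKD"
  "zxmpvxi" -> "zxmpvxi" -> "ixvpmxz" -> "IXVPMXZ"
  "xsspx" -> "xspx" -> "xpsx" -> "XPSX"
  "eaome" -> "eaome" -> "emoae" -> "EMOAE"
  "yhd" -> "yhd" -> "dhy" -> "DHY"

"ZIYKD"; "IXVPMXZ"; "XPSX"; "EMOAE"; "DHY"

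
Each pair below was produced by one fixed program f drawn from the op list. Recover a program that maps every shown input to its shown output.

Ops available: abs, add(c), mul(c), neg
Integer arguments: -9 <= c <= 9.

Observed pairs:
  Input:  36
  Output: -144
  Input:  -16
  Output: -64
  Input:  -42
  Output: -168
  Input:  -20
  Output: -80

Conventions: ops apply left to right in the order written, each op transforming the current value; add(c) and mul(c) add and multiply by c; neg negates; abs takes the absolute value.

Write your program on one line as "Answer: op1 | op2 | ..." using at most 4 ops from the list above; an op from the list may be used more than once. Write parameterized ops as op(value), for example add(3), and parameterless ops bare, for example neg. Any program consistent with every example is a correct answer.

mul(-4) | neg | abs | neg

Check, running the answer program on each example:
  36 -> -144 -> 144 -> 144 -> -144
  -16 -> 64 -> -64 -> 64 -> -64
  -42 -> 168 -> -168 -> 168 -> -168
  -20 -> 80 -> -80 -> 80 -> -80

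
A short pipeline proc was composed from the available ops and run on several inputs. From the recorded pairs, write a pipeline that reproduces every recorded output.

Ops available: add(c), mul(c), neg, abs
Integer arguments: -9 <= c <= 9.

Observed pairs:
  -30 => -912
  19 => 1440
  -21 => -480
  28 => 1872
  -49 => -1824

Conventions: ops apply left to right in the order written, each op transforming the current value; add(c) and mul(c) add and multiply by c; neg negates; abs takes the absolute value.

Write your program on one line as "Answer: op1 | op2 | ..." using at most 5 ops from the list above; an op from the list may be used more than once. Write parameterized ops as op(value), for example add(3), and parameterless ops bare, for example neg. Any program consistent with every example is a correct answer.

add(6) | neg | add(-5) | mul(-6) | mul(8)

Check, running the answer program on each example:
  -30 -> -24 -> 24 -> 19 -> -114 -> -912
  19 -> 25 -> -25 -> -30 -> 180 -> 1440
  -21 -> -15 -> 15 -> 10 -> -60 -> -480
  28 -> 34 -> -34 -> -39 -> 234 -> 1872
  -49 -> -43 -> 43 -> 38 -> -228 -> -1824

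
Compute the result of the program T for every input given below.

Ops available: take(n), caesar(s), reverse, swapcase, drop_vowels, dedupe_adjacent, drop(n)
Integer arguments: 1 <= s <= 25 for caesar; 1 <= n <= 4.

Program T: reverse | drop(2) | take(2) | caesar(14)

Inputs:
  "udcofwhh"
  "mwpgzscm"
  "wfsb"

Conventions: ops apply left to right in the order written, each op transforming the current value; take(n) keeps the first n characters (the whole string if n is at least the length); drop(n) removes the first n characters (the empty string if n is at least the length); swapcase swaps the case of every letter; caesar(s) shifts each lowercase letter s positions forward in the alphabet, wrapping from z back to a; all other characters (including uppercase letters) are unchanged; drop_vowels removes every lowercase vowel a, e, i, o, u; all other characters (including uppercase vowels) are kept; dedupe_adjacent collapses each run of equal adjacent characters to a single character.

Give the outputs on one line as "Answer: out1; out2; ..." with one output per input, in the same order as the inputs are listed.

"kt"; "gn"; "tk"

Execution, op by op:
  "udcofwhh" -> "hhwfocdu" -> "wfocdu" -> "wf" -> "kt"
  "mwpgzscm" -> "mcszgpwm" -> "szgpwm" -> "sz" -> "gn"
  "wfsb" -> "bsfw" -> "fw" -> "fw" -> "tk"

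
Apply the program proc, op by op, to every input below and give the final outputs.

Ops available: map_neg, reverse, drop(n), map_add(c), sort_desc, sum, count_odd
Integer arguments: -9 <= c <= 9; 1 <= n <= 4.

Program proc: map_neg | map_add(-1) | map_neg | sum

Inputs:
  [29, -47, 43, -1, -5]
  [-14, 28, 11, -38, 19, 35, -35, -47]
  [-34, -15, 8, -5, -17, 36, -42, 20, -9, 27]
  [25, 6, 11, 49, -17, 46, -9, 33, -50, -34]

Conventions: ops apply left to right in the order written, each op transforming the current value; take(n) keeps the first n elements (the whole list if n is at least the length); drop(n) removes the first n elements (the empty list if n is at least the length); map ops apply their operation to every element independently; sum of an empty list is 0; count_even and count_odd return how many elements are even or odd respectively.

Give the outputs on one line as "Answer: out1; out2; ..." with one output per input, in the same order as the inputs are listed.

24; -33; -21; 70

Execution, op by op:
  [29, -47, 43, -1, -5] -> [-29, 47, -43, 1, 5] -> [-30, 46, -44, 0, 4] -> [30, -46, 44, 0, -4] -> 24
  [-14, 28, 11, -38, 19, 35, -35, -47] -> [14, -28, -11, 38, -19, -35, 35, 47] -> [13, -29, -12, 37, -20, -36, 34, 46] -> [-13, 29, 12, -37, 20, 36, -34, -46] -> -33
  [-34, -15, 8, -5, -17, 36, -42, 20, -9, 27] -> [34, 15, -8, 5, 17, -36, 42, -20, 9, -27] -> [33, 14, -9, 4, 16, -37, 41, -21, 8, -28] -> [-33, -14, 9, -4, -16, 37, -41, 21, -8, 28] -> -21
  [25, 6, 11, 49, -17, 46, -9, 33, -50, -34] -> [-25, -6, -11, -49, 17, -46, 9, -33, 50, 34] -> [-26, -7, -12, -50, 16, -47, 8, -34, 49, 33] -> [26, 7, 12, 50, -16, 47, -8, 34, -49, -33] -> 70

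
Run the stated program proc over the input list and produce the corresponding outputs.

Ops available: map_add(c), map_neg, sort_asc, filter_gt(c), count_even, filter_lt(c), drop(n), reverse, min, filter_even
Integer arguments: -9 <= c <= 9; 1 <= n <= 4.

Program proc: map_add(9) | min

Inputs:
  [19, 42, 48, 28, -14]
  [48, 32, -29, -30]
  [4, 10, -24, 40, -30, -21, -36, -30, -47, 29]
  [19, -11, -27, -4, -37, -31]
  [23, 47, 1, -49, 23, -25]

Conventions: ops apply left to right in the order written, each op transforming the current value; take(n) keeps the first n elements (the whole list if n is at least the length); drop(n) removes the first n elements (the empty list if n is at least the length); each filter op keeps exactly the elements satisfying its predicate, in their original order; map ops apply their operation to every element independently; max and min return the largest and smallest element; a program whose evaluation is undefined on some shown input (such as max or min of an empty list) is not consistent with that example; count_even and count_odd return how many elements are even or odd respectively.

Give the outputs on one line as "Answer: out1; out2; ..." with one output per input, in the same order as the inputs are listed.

Execution, op by op:
  [19, 42, 48, 28, -14] -> [28, 51, 57, 37, -5] -> -5
  [48, 32, -29, -30] -> [57, 41, -20, -21] -> -21
  [4, 10, -24, 40, -30, -21, -36, -30, -47, 29] -> [13, 19, -15, 49, -21, -12, -27, -21, -38, 38] -> -38
  [19, -11, -27, -4, -37, -31] -> [28, -2, -18, 5, -28, -22] -> -28
  [23, 47, 1, -49, 23, -25] -> [32, 56, 10, -40, 32, -16] -> -40

-5; -21; -38; -28; -40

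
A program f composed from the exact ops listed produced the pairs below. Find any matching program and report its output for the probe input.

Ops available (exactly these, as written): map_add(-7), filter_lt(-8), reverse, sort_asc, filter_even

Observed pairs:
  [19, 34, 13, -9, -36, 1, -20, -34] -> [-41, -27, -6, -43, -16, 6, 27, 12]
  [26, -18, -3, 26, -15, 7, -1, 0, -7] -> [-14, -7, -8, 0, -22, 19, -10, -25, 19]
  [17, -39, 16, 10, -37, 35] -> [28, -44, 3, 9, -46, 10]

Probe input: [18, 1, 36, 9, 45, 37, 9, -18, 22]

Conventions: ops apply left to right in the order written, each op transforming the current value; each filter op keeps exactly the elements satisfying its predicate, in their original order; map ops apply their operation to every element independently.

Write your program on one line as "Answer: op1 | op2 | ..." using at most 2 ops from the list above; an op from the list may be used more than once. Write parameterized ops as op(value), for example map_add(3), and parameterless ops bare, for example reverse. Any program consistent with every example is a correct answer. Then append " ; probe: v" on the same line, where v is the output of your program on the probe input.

map_add(-7) | reverse ; probe: [15, -25, 2, 30, 38, 2, 29, -6, 11]

Check, running the answer program on each example:
  [19, 34, 13, -9, -36, 1, -20, -34] -> [12, 27, 6, -16, -43, -6, -27, -41] -> [-41, -27, -6, -43, -16, 6, 27, 12]
  [26, -18, -3, 26, -15, 7, -1, 0, -7] -> [19, -25, -10, 19, -22, 0, -8, -7, -14] -> [-14, -7, -8, 0, -22, 19, -10, -25, 19]
  [17, -39, 16, 10, -37, 35] -> [10, -46, 9, 3, -44, 28] -> [28, -44, 3, 9, -46, 10]
  probe: [18, 1, 36, 9, 45, 37, 9, -18, 22] -> [11, -6, 29, 2, 38, 30, 2, -25, 15] -> [15, -25, 2, 30, 38, 2, 29, -6, 11]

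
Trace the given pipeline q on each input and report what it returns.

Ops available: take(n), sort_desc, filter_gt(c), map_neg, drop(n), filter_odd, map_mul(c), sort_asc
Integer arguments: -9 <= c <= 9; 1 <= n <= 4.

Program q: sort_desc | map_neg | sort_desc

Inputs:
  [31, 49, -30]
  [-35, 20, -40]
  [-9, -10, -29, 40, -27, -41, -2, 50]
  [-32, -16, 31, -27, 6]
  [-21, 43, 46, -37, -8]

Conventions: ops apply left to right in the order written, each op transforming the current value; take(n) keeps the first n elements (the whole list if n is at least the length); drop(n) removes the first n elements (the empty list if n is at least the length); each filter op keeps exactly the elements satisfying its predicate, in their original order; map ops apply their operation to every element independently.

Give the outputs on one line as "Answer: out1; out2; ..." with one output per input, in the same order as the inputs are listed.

[30, -31, -49]; [40, 35, -20]; [41, 29, 27, 10, 9, 2, -40, -50]; [32, 27, 16, -6, -31]; [37, 21, 8, -43, -46]

Execution, op by op:
  [31, 49, -30] -> [49, 31, -30] -> [-49, -31, 30] -> [30, -31, -49]
  [-35, 20, -40] -> [20, -35, -40] -> [-20, 35, 40] -> [40, 35, -20]
  [-9, -10, -29, 40, -27, -41, -2, 50] -> [50, 40, -2, -9, -10, -27, -29, -41] -> [-50, -40, 2, 9, 10, 27, 29, 41] -> [41, 29, 27, 10, 9, 2, -40, -50]
  [-32, -16, 31, -27, 6] -> [31, 6, -16, -27, -32] -> [-31, -6, 16, 27, 32] -> [32, 27, 16, -6, -31]
  [-21, 43, 46, -37, -8] -> [46, 43, -8, -21, -37] -> [-46, -43, 8, 21, 37] -> [37, 21, 8, -43, -46]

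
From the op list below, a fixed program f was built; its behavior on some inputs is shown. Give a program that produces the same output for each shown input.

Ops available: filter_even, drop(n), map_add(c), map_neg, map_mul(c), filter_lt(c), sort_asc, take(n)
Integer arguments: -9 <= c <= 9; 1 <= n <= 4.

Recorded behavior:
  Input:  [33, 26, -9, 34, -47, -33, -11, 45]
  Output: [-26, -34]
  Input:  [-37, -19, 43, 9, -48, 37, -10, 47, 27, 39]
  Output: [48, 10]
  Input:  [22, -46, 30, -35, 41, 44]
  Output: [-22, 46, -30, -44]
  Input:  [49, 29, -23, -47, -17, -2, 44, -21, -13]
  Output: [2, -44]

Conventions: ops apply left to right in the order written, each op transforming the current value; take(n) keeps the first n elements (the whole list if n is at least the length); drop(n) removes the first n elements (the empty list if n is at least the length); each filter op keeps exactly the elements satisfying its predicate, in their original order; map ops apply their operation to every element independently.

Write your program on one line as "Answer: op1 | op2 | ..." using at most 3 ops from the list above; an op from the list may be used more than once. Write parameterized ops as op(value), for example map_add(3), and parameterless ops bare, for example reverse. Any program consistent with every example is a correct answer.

map_neg | filter_even

Check, running the answer program on each example:
  [33, 26, -9, 34, -47, -33, -11, 45] -> [-33, -26, 9, -34, 47, 33, 11, -45] -> [-26, -34]
  [-37, -19, 43, 9, -48, 37, -10, 47, 27, 39] -> [37, 19, -43, -9, 48, -37, 10, -47, -27, -39] -> [48, 10]
  [22, -46, 30, -35, 41, 44] -> [-22, 46, -30, 35, -41, -44] -> [-22, 46, -30, -44]
  [49, 29, -23, -47, -17, -2, 44, -21, -13] -> [-49, -29, 23, 47, 17, 2, -44, 21, 13] -> [2, -44]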